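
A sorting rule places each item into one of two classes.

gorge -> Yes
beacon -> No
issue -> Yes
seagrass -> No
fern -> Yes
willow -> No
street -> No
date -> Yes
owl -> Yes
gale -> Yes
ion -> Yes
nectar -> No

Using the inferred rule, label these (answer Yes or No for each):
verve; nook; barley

One predicate separates the groups cleanly: length ≤ 5.
verve: length 5, has this property → Yes.
nook: length 4, has this property → Yes.
barley: length 6, doesn't match → No.

Yes, Yes, No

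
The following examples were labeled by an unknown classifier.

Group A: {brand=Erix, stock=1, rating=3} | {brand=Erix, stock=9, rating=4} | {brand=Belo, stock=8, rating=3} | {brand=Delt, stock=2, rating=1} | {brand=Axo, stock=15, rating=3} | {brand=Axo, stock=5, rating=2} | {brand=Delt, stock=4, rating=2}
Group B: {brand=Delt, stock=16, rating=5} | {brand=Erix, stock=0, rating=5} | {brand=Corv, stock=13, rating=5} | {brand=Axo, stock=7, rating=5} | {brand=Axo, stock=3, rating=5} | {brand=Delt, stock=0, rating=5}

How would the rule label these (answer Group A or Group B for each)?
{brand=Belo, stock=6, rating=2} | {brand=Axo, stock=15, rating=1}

One predicate separates the groups cleanly: rating ≤ 4.
{brand=Belo, stock=6, rating=2} → rating = 2 → Group A. {brand=Axo, stock=15, rating=1} → rating = 1 → Group A.

Group A, Group A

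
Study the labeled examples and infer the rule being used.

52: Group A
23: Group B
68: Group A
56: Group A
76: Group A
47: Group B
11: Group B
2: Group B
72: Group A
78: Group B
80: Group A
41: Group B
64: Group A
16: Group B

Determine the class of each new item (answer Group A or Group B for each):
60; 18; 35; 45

One predicate separates the groups cleanly: multiple of 4 AND at least 23.

Group A, Group B, Group B, Group B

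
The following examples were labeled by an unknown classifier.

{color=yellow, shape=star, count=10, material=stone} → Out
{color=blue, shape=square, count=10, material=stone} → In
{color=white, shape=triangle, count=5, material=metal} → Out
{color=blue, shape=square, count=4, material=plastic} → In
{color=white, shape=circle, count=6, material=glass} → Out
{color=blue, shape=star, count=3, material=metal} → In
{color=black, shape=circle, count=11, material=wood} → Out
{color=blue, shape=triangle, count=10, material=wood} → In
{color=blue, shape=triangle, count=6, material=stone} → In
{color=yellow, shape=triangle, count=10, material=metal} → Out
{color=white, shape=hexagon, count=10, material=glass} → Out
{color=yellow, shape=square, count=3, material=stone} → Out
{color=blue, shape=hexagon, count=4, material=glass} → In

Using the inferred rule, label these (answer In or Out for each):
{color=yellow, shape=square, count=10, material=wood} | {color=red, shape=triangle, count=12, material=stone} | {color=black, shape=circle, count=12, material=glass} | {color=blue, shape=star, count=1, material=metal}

A rule that fits every label: color is blue — true of each 'In' example, false of each 'Out' one.

Out, Out, Out, In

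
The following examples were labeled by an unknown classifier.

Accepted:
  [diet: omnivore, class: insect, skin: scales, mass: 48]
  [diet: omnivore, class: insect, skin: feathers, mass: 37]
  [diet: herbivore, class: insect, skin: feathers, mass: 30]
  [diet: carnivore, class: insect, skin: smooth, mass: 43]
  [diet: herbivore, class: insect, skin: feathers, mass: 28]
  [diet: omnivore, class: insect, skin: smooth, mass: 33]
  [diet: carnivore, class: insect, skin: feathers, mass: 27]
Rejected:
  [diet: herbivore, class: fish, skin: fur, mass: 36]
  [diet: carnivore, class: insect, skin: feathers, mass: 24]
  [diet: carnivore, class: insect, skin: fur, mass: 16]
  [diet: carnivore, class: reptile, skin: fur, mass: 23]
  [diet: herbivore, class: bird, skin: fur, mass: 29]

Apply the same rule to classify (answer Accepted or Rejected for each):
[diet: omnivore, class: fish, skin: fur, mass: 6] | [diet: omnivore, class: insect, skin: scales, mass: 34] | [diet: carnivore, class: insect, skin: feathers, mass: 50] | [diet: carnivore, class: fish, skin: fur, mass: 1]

Rule: class is insect AND mass ≥ 27. This holds for each 'Accepted' example and fails for each 'Rejected' one.
Rejected: [diet: omnivore, class: fish, skin: fur, mass: 6], since class is fish, mass = 6.
Accepted: [diet: omnivore, class: insect, skin: scales, mass: 34], since class is insect, mass = 34.
Accepted: [diet: carnivore, class: insect, skin: feathers, mass: 50], since class is insect, mass = 50.
Rejected: [diet: carnivore, class: fish, skin: fur, mass: 1], since class is fish, mass = 1.

Rejected, Accepted, Accepted, Rejected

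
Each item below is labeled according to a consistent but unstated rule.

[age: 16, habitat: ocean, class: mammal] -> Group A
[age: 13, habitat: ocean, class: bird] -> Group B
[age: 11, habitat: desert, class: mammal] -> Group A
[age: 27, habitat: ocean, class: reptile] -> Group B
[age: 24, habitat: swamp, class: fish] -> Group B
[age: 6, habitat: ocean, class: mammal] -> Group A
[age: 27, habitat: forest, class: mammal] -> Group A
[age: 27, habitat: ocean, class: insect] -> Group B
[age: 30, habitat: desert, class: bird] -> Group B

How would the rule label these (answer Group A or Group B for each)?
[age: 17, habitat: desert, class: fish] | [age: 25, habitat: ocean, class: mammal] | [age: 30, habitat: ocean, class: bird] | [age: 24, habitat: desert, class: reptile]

The simplest hypothesis consistent with all the labels is: class is mammal.
[age: 17, habitat: desert, class: fish] → class is fish → Group B.
[age: 25, habitat: ocean, class: mammal] → class is mammal → Group A.
[age: 30, habitat: ocean, class: bird] → class is bird → Group B.
[age: 24, habitat: desert, class: reptile] → class is reptile → Group B.

Group B, Group A, Group B, Group B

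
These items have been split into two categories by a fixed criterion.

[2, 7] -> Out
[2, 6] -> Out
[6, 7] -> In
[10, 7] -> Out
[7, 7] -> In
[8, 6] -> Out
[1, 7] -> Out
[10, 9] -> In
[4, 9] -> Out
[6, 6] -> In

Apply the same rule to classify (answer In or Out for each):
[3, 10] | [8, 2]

The classifier is using: |first − second| ≤ 1.
[3, 10]: Out (|3−10| = 7). [8, 2]: Out (|8−2| = 6).

Out, Out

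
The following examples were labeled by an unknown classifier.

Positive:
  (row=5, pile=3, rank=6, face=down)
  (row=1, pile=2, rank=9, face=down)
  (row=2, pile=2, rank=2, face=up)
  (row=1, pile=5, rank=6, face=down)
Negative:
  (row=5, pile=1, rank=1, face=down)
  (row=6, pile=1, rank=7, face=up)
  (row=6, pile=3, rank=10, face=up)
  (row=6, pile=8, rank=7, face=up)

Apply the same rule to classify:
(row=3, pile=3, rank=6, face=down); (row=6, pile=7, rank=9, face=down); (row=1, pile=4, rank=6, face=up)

Positive, Negative, Positive

The distinguishing property — rank ≥ 2 AND row ≤ 5 — holds for all the 'Positive' cases and none of the 'Negative' cases.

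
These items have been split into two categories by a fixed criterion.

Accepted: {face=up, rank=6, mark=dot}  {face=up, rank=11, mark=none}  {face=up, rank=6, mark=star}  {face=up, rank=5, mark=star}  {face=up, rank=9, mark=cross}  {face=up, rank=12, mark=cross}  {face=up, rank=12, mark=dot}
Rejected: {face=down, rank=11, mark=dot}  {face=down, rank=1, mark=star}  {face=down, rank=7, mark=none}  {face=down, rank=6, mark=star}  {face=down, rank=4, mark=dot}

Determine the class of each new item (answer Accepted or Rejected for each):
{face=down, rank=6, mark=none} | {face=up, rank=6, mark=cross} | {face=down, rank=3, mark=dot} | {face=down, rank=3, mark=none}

Rejected, Accepted, Rejected, Rejected

The common property of the 'Accepted' items is: face is up. No 'Rejected' item has it.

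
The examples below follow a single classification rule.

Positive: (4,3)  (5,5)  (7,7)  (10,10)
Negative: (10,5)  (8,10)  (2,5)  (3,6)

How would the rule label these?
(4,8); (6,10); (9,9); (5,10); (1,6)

A rule that fits every label: |first − second| ≤ 1 — true of each 'Positive' example, false of each 'Negative' one.
(4,8): |4−8| = 4, doesn't match → Negative.
(6,10): |6−10| = 4, doesn't match → Negative.
(9,9): |9−9| = 0, fits → Positive.
(5,10): |5−10| = 5, doesn't match → Negative.
(1,6): |1−6| = 5, doesn't match → Negative.

Negative, Negative, Positive, Negative, Negative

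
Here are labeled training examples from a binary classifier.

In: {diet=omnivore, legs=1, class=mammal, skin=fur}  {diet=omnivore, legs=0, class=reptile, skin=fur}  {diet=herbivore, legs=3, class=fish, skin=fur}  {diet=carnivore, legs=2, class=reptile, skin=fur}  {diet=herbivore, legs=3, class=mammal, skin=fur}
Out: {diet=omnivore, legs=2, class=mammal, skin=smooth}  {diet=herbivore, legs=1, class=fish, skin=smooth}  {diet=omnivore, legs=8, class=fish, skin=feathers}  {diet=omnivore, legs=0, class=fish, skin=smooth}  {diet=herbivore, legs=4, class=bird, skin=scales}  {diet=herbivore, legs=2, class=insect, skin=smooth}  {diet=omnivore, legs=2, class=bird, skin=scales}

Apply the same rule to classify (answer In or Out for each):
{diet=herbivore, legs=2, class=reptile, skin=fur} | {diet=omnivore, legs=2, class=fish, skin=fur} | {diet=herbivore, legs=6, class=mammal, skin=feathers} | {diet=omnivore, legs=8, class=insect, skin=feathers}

In, In, Out, Out

Checking candidate rules against both groups, what survives is: skin is fur.
In: {diet=herbivore, legs=2, class=reptile, skin=fur}, since skin is fur. In: {diet=omnivore, legs=2, class=fish, skin=fur}, since skin is fur. Out: {diet=herbivore, legs=6, class=mammal, skin=feathers}, since skin is feathers. Out: {diet=omnivore, legs=8, class=insect, skin=feathers}, since skin is feathers.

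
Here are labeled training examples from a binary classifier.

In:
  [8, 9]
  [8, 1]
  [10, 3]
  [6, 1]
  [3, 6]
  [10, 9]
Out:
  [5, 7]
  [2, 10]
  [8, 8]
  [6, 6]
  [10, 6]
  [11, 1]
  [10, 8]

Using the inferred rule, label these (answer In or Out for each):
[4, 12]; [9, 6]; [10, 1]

The pattern is that an item is 'In' exactly when: sum is odd.

Out, In, In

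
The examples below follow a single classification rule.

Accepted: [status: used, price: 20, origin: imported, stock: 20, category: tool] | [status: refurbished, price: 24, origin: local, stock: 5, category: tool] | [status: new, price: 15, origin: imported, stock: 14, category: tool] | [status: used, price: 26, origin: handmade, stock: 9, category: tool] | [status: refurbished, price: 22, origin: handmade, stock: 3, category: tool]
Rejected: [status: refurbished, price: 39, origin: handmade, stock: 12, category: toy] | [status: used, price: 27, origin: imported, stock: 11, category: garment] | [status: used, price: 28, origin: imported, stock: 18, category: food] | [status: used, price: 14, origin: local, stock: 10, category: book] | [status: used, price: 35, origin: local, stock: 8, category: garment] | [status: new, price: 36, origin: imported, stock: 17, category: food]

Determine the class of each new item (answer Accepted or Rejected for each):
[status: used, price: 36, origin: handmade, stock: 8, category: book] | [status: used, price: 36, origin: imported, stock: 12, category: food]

All 'Accepted' examples share one property — category is tool — and every 'Rejected' example lacks it.

Rejected, Rejected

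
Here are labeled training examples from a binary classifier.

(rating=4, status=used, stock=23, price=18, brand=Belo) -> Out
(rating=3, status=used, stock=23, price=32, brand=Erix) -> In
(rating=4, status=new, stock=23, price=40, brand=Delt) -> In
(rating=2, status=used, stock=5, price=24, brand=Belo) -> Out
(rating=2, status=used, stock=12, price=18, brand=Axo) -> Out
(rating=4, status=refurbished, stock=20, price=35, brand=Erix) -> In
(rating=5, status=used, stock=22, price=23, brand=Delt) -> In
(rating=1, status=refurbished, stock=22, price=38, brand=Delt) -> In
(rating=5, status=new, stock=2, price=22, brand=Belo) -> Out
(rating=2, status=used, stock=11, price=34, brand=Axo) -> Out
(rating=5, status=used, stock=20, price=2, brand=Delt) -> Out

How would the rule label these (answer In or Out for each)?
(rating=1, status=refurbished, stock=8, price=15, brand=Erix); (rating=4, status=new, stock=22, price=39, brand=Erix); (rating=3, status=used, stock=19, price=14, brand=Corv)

Every 'In' example satisfies: price ≥ 22 AND stock ≥ 12. None of the 'Out' examples do.
(rating=1, status=refurbished, stock=8, price=15, brand=Erix): Out (price = 15, stock = 8). (rating=4, status=new, stock=22, price=39, brand=Erix): In (price = 39, stock = 22). (rating=3, status=used, stock=19, price=14, brand=Corv): Out (price = 14, stock = 19).

Out, In, Out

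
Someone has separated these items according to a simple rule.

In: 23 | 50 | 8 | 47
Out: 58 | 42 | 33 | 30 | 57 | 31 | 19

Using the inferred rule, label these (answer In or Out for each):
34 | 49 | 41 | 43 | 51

Out, Out, In, Out, Out

Comparing the two groups points to one rule — ≡ 2 (mod 3).
34: Out (34 mod 3 = 1). 49: Out (49 mod 3 = 1). 41: In (41 mod 3 = 2). 43: Out (43 mod 3 = 1). 51: Out (51 mod 3 = 0).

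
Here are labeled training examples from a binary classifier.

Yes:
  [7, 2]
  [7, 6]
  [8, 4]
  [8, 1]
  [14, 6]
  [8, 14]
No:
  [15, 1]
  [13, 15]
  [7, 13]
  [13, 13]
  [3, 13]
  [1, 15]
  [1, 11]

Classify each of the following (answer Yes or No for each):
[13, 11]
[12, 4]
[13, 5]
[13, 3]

No, Yes, No, No

The distinguishing property — product is even — holds for all the 'Yes' cases and none of the 'No' cases.
[13, 11]: No (13·11 = 143).
[12, 4]: Yes (12·4 = 48).
[13, 5]: No (13·5 = 65).
[13, 3]: No (13·3 = 39).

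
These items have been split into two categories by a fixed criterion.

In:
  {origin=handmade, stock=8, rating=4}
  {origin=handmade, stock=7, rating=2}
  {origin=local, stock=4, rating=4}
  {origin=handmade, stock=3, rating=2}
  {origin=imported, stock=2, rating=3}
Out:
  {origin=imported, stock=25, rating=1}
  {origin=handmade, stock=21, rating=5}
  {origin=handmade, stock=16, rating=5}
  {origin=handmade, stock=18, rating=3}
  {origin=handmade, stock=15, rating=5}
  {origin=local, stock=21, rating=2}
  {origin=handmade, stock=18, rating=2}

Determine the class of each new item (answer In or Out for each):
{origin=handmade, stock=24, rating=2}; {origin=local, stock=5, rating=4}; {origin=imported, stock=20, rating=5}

The rule appears to be: stock ≤ 8.
{origin=handmade, stock=24, rating=2}: Out (stock = 24).
{origin=local, stock=5, rating=4}: In (stock = 5).
{origin=imported, stock=20, rating=5}: Out (stock = 20).

Out, In, Out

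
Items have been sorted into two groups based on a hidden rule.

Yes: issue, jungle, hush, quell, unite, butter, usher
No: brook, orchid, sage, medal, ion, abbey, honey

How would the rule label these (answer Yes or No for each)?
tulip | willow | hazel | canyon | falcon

Yes, No, No, No, No

The common property of the 'Yes' items is: contains 'u'. No 'No' item has it.
tulip: Yes (has 'u'). willow: No (no 'u'). hazel: No (no 'u'). canyon: No (no 'u'). falcon: No (no 'u').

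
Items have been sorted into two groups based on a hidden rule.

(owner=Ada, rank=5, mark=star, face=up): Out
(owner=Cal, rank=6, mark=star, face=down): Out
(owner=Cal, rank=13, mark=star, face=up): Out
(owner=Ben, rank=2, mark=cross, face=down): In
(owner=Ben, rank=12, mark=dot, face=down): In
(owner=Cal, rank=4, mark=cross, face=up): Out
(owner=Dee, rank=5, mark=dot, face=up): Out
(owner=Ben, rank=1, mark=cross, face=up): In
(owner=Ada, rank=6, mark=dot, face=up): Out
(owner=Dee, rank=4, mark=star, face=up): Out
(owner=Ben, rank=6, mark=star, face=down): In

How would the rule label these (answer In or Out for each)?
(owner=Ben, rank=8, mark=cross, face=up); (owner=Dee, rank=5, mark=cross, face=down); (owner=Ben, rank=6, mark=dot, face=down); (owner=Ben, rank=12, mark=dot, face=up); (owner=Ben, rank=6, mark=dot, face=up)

In, Out, In, In, In

'In' ⟺ owner is Ben.
(owner=Ben, rank=8, mark=cross, face=up): owner is Ben, satisfies this → In.
(owner=Dee, rank=5, mark=cross, face=down): owner is Dee, doesn't match → Out.
(owner=Ben, rank=6, mark=dot, face=down): owner is Ben, satisfies this → In.
(owner=Ben, rank=12, mark=dot, face=up): owner is Ben, satisfies this → In.
(owner=Ben, rank=6, mark=dot, face=up): owner is Ben, satisfies this → In.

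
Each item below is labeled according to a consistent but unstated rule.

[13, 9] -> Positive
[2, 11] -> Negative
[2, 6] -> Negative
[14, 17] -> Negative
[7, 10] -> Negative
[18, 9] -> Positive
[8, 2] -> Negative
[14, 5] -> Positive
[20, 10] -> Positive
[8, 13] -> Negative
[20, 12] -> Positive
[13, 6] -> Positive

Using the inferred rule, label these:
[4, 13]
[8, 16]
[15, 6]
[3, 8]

'Positive' ⟺ first > second AND sum ≥ 13.

Negative, Negative, Positive, Negative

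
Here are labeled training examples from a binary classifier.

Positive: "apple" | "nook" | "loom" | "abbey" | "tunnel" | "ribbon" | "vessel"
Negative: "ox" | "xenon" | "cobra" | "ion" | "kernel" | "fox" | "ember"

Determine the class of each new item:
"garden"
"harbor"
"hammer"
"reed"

Negative, Negative, Positive, Positive

A rule that fits every label: has a double letter — true of each 'Positive' example, false of each 'Negative' one.
Negative: "garden", since no doubled letter. Negative: "harbor", since no doubled letter. Positive: "hammer", since 'mm' doubled. Positive: "reed", since 'ee' doubled.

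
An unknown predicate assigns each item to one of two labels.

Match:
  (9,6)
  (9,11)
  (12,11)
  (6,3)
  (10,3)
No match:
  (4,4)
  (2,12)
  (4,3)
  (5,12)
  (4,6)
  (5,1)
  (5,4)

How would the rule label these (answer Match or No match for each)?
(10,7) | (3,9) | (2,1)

Match, No match, No match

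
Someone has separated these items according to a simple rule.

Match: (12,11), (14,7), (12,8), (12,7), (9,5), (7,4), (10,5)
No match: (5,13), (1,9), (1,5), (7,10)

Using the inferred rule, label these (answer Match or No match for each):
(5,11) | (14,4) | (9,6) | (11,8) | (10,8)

No match, Match, Match, Match, Match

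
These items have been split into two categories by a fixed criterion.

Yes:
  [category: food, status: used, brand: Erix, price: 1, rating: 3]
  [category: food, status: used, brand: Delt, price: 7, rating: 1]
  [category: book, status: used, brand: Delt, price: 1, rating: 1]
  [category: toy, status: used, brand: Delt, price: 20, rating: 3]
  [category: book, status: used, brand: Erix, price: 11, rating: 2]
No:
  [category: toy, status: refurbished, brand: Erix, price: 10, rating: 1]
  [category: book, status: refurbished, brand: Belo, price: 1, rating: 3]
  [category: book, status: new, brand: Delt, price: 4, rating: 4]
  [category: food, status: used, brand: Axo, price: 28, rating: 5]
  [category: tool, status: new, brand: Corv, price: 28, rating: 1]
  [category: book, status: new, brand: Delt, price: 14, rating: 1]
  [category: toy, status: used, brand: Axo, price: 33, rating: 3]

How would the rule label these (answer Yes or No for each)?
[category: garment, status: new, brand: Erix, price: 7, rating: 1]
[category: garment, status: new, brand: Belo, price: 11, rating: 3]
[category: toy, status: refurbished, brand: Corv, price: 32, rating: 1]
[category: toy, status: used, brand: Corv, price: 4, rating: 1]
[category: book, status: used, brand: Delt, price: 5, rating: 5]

No, No, No, Yes, Yes

Rule: status is used AND price ≤ 20. This holds for each 'Yes' example and fails for each 'No' one.
[category: garment, status: new, brand: Erix, price: 7, rating: 1] — status is new, price = 7, hence No.
[category: garment, status: new, brand: Belo, price: 11, rating: 3] — status is new, price = 11, hence No.
[category: toy, status: refurbished, brand: Corv, price: 32, rating: 1] — status is refurbished, price = 32, hence No.
[category: toy, status: used, brand: Corv, price: 4, rating: 1] — status is used, price = 4, hence Yes.
[category: book, status: used, brand: Delt, price: 5, rating: 5] — status is used, price = 5, hence Yes.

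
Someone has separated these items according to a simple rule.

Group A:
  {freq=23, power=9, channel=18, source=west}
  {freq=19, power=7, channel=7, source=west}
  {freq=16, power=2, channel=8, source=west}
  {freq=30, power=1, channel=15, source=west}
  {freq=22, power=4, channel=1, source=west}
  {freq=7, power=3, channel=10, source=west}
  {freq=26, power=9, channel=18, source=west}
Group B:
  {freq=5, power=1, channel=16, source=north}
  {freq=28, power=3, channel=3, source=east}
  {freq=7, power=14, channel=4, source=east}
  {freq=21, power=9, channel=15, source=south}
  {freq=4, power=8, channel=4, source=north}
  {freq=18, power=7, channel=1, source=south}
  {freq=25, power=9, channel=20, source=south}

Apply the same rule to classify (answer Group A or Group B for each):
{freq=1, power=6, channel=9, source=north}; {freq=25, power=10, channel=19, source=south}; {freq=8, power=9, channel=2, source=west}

Group B, Group B, Group A

The classifier is using: source is west.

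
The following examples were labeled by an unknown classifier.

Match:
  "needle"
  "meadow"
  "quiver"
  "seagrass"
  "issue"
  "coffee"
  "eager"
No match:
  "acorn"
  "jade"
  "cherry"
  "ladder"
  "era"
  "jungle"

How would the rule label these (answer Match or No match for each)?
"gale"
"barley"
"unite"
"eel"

The simplest hypothesis consistent with all the labels is: has ≥ 3 vowels.

No match, No match, Match, No match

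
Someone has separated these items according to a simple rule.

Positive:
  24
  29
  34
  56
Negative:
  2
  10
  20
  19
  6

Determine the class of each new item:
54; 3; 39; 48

Positive, Negative, Positive, Positive

Every 'Positive' example satisfies: at least 24. None of the 'Negative' examples do.
54: 54 ≥ 24, matches → Positive. 3: 3 < 24, doesn't qualify → Negative. 39: 39 ≥ 24, matches → Positive. 48: 48 ≥ 24, matches → Positive.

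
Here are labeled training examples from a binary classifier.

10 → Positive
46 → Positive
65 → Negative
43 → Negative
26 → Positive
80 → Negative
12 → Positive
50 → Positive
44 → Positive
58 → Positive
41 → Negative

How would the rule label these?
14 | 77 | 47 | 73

Positive, Negative, Negative, Negative

All 'Positive' examples share one property — even AND at most 58 — and every 'Negative' example lacks it.
14: 14 is even, 14 ≤ 58 — passes, so Positive. 77: 77 is odd, 77 > 58 — doesn't match, so Negative. 47: 47 is odd, 47 ≤ 58 — doesn't match, so Negative. 73: 73 is odd, 73 > 58 — doesn't match, so Negative.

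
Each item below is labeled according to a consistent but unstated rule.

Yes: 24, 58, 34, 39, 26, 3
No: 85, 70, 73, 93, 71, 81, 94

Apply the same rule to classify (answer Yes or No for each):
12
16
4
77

All 'Yes' examples share one property — at most 58 — and every 'No' example lacks it.
12: 12 ≤ 58 — satisfies this, so Yes.
16: 16 ≤ 58 — satisfies this, so Yes.
4: 4 ≤ 58 — satisfies this, so Yes.
77: 77 > 58 — does not fit, so No.

Yes, Yes, Yes, No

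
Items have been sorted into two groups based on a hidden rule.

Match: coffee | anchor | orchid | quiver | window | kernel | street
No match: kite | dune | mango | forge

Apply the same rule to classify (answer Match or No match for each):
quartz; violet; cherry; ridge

Match, Match, Match, No match

Every 'Match' example satisfies: length 6. None of the 'No match' examples do.
quartz — length 6, hence Match.
violet — length 6, hence Match.
cherry — length 6, hence Match.
ridge — length 5, hence No match.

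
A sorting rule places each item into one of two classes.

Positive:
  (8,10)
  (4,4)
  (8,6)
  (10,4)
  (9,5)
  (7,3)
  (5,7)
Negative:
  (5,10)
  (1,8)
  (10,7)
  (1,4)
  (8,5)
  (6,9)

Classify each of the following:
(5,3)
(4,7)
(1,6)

Positive, Negative, Negative

One predicate separates the groups cleanly: sum is even.
(5,3) → 5+3 = 8 → Positive. (4,7) → 4+7 = 11 → Negative. (1,6) → 1+6 = 7 → Negative.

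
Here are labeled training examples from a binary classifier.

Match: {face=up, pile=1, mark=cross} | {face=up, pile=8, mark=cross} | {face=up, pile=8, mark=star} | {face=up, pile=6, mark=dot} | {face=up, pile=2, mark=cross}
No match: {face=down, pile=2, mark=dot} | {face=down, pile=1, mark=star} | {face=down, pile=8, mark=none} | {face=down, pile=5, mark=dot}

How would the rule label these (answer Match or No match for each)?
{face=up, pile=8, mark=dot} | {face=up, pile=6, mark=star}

Match, Match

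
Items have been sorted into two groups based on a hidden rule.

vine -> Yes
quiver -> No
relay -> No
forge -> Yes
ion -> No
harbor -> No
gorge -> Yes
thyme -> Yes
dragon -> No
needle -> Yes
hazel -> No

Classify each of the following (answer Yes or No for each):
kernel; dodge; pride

All 'Yes' examples share one property — ends with 'e' — and every 'No' example lacks it.
kernel: ends with 'l', lacks this property → No. dodge: ends with 'e', matches → Yes. pride: ends with 'e', matches → Yes.

No, Yes, Yes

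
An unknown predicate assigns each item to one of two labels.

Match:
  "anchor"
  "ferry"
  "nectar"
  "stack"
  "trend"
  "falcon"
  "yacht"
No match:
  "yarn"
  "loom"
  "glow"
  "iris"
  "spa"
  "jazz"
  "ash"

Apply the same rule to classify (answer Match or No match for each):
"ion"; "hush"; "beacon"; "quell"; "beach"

No match, No match, Match, Match, Match

Every 'Match' example satisfies: length ≥ 5. None of the 'No match' examples do.
"ion": length 3, does not satisfy this → No match.
"hush": length 4, does not satisfy this → No match.
"beacon": length 6, checks out → Match.
"quell": length 5, checks out → Match.
"beach": length 5, checks out → Match.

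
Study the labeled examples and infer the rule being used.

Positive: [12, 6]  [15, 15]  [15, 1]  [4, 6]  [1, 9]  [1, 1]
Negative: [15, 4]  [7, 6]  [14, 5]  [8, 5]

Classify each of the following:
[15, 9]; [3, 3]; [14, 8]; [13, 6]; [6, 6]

Rule: sum is even. This holds for each 'Positive' example and fails for each 'Negative' one.
[15, 9]: Positive (15+9 = 24). [3, 3]: Positive (3+3 = 6). [14, 8]: Positive (14+8 = 22). [13, 6]: Negative (13+6 = 19). [6, 6]: Positive (6+6 = 12).

Positive, Positive, Positive, Negative, Positive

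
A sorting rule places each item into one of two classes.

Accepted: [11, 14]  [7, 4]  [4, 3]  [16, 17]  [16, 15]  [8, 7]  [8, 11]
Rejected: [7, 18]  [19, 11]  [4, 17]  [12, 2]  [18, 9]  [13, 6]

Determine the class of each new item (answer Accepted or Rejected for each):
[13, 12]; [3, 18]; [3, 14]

One predicate separates the groups cleanly: |first − second| ≤ 3.

Accepted, Rejected, Rejected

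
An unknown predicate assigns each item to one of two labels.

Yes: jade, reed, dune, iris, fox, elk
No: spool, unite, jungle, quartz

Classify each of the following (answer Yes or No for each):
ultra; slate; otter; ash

The distinguishing property — length ≤ 4 — holds for all the 'Yes' cases and none of the 'No' cases.
ultra: No (length 5).
slate: No (length 5).
otter: No (length 5).
ash: Yes (length 3).

No, No, No, Yes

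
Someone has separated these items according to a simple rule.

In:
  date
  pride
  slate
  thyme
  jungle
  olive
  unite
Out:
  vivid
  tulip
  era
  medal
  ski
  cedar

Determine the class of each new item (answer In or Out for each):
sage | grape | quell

In, In, Out

The rule appears to be: ends with 'e'.
sage → ends with 'e' → In.
grape → ends with 'e' → In.
quell → ends with 'l' → Out.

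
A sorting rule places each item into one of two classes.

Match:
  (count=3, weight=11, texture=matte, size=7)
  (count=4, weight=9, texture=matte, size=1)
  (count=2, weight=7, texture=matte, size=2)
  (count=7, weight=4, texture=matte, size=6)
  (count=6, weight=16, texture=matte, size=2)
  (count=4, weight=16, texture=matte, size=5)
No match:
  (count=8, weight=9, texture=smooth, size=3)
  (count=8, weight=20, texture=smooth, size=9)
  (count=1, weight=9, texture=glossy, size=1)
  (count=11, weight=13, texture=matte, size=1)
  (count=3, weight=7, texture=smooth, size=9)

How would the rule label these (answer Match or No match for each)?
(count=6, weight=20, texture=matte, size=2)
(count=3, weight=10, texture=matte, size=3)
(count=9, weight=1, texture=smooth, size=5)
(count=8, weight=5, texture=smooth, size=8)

Match, Match, No match, No match

One predicate separates the groups cleanly: texture is matte AND count ≤ 7.
(count=6, weight=20, texture=matte, size=2): texture is matte, count = 6, passes → Match. (count=3, weight=10, texture=matte, size=3): texture is matte, count = 3, passes → Match. (count=9, weight=1, texture=smooth, size=5): texture is smooth, count = 9, doesn't qualify → No match. (count=8, weight=5, texture=smooth, size=8): texture is smooth, count = 8, doesn't qualify → No match.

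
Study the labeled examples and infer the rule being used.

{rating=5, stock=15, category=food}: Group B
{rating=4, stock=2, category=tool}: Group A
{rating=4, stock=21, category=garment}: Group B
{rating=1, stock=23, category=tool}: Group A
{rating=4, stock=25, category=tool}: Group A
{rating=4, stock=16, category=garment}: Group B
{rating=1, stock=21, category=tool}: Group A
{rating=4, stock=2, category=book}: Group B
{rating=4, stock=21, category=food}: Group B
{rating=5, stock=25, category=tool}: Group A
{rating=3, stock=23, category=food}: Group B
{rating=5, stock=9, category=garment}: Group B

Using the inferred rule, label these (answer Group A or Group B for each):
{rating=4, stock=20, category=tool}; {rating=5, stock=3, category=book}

Group A, Group B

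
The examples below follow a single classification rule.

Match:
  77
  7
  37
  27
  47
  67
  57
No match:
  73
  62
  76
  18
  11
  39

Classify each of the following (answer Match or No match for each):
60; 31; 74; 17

No match, No match, No match, Match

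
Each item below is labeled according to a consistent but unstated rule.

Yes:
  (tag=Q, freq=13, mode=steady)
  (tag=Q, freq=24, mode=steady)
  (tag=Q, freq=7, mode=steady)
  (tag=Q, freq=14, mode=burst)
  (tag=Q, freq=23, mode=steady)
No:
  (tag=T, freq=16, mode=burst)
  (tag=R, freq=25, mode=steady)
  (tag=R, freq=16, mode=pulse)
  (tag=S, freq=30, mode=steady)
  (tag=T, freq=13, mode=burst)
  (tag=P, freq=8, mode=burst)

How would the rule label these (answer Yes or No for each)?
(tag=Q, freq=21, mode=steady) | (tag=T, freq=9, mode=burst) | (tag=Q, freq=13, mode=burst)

Looking at the examples, the only property every 'Yes' case has and every 'No' case lacks is: tag is Q.

Yes, No, Yes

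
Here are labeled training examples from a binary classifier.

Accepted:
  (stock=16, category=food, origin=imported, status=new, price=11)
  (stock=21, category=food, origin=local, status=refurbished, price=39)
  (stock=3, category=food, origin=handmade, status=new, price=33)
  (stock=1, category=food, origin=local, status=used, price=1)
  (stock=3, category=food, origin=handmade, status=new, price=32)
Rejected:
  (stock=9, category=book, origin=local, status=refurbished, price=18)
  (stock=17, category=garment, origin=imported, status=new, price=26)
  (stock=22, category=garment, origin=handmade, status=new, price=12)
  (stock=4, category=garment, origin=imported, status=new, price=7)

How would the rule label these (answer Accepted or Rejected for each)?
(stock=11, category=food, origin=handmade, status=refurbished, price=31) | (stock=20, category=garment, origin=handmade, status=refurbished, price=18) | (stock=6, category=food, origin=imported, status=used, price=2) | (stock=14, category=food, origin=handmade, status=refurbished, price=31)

Accepted, Rejected, Accepted, Accepted

Looking at the examples, the only property every 'Accepted' case has and every 'Rejected' case lacks is: category is food.
(stock=11, category=food, origin=handmade, status=refurbished, price=31): Accepted (category is food). (stock=20, category=garment, origin=handmade, status=refurbished, price=18): Rejected (category is garment). (stock=6, category=food, origin=imported, status=used, price=2): Accepted (category is food). (stock=14, category=food, origin=handmade, status=refurbished, price=31): Accepted (category is food).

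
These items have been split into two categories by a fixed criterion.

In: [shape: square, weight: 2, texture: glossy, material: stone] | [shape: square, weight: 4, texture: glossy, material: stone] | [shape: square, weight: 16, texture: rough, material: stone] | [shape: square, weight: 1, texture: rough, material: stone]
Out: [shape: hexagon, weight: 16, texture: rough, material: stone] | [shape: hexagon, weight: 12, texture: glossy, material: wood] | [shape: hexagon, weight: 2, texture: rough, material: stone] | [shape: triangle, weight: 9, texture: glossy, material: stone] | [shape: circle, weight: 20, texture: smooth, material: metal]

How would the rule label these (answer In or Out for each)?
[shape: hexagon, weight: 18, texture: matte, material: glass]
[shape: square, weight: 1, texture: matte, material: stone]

Out, In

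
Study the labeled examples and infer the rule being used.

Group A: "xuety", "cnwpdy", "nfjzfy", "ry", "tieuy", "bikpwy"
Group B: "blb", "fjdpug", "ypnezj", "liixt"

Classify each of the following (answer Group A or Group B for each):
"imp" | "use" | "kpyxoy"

Group B, Group B, Group A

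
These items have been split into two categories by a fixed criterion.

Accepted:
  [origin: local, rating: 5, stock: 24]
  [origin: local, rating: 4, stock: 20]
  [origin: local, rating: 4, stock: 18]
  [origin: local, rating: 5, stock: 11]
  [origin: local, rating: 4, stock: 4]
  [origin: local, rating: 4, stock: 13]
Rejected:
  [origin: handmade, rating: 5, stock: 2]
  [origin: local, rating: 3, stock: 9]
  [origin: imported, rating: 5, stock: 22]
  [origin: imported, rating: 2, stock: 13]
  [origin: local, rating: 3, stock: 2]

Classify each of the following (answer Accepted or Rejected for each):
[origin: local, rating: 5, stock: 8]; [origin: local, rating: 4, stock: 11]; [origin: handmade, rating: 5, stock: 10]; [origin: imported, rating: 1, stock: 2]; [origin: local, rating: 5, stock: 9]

The rule appears to be: origin is local AND rating ≥ 4.

Accepted, Accepted, Rejected, Rejected, Accepted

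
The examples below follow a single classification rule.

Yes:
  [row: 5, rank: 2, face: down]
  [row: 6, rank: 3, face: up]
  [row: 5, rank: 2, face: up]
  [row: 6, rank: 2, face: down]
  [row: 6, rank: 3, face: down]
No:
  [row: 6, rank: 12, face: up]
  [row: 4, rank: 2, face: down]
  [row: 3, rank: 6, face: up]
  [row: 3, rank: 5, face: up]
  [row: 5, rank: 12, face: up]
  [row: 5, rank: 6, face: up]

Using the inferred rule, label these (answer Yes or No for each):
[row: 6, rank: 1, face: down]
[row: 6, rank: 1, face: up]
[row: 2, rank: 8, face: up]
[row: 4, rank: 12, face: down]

Yes, Yes, No, No

The common property of the 'Yes' items is: rank ≤ 3 AND row ≥ 5. No 'No' item has it.
[row: 6, rank: 1, face: down] → rank = 1, row = 6 → Yes.
[row: 6, rank: 1, face: up] → rank = 1, row = 6 → Yes.
[row: 2, rank: 8, face: up] → rank = 8, row = 2 → No.
[row: 4, rank: 12, face: down] → rank = 12, row = 4 → No.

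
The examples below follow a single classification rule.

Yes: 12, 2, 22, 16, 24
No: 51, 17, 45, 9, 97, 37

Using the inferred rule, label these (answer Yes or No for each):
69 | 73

No, No

Rule: even. This holds for each 'Yes' example and fails for each 'No' one.
69: No (69 is odd).
73: No (73 is odd).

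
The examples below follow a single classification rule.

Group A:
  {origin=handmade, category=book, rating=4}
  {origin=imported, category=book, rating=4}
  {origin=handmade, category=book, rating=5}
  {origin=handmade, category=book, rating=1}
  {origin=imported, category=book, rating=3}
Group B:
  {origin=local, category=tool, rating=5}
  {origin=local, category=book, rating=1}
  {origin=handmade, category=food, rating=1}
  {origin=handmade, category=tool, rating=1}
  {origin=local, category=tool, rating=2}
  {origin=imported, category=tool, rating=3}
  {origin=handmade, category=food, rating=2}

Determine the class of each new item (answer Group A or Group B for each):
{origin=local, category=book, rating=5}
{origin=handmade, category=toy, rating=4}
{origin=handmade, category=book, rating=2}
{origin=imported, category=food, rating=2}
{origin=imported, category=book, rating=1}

A rule that fits every label: category is book AND origin is not local — true of each 'Group A' example, false of each 'Group B' one.
{origin=local, category=book, rating=5}: category is book, origin is local, doesn't match → Group B.
{origin=handmade, category=toy, rating=4}: category is toy, origin is handmade, doesn't match → Group B.
{origin=handmade, category=book, rating=2}: category is book, origin is handmade, passes → Group A.
{origin=imported, category=food, rating=2}: category is food, origin is imported, doesn't match → Group B.
{origin=imported, category=book, rating=1}: category is book, origin is imported, passes → Group A.

Group B, Group B, Group A, Group B, Group A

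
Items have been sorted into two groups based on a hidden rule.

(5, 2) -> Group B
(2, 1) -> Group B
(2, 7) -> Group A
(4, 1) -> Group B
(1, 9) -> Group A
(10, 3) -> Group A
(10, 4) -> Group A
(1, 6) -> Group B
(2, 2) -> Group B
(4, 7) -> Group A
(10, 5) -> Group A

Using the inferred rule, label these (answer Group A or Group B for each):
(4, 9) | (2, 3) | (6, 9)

Group A, Group B, Group A

The pattern is that an item is 'Group A' exactly when: sum ≥ 9.
Group A: (4, 9), since 4+9 = 13. Group B: (2, 3), since 2+3 = 5. Group A: (6, 9), since 6+9 = 15.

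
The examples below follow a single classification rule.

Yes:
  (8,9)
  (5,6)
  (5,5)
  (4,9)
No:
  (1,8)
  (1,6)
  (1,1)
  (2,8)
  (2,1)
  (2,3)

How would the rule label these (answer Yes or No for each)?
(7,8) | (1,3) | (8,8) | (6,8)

A rule that fits every label: first ≥ 3 — true of each 'Yes' example, false of each 'No' one.
(7,8) — first 7, hence Yes.
(1,3) — first 1, hence No.
(8,8) — first 8, hence Yes.
(6,8) — first 6, hence Yes.

Yes, No, Yes, Yes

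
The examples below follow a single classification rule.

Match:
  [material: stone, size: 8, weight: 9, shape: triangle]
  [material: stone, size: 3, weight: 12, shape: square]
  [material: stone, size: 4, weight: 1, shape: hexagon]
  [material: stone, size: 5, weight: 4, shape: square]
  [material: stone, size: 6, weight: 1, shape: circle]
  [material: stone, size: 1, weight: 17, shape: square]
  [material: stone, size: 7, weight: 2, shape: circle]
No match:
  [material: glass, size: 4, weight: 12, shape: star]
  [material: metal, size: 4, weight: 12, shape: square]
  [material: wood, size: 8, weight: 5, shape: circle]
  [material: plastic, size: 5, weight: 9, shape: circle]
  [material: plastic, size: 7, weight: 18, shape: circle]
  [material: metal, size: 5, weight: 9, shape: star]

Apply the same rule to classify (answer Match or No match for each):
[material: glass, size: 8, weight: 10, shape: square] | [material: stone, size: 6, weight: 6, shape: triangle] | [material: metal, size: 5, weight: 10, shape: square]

Comparing the two groups points to one rule — material is stone.
No match: [material: glass, size: 8, weight: 10, shape: square], since material is glass.
Match: [material: stone, size: 6, weight: 6, shape: triangle], since material is stone.
No match: [material: metal, size: 5, weight: 10, shape: square], since material is metal.

No match, Match, No match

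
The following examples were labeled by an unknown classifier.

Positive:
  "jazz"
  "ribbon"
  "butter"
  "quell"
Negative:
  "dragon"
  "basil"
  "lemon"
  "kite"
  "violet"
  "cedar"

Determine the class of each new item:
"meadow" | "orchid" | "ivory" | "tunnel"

The pattern is that an item is 'Positive' exactly when: has a double letter.
"meadow" → no doubled letter → Negative. "orchid" → no doubled letter → Negative. "ivory" → no doubled letter → Negative. "tunnel" → 'nn' doubled → Positive.

Negative, Negative, Negative, Positive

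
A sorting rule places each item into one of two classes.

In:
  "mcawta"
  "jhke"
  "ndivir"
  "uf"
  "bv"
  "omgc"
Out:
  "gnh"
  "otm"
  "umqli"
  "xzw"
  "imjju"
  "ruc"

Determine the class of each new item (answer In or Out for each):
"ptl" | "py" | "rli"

All 'In' examples share one property — even length — and every 'Out' example lacks it.

Out, In, Out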